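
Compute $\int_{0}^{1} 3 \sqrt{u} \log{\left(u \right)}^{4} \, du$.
$\frac{256}{27}$

Begin with the known integral
$$J(a) = \int_{0}^{1} 3 u^{a} \, du = \frac{3}{a + 1}.$$

Differentiating under the integral sign brings down a factor of $\ln u$:
$$\frac{dJ}{da} = \int_{0}^{1} 3 u^{a} \log{\left(u \right)} \, du = - \frac{3}{\left(a + 1\right)^{2}}.$$

Repeating $4$ times in total — each differentiation brings down another $\ln u$ — gives
$$\frac{d^{4}J}{da^{4}} = \int_{0}^{1} 3 u^{a} \log{\left(u \right)}^{4} \, du = \frac{72}{\left(a + 1\right)^{5}},$$
and the integrand here is exactly the target integrand, so $I = \frac{72}{\left(a + 1\right)^{5}}$.

Setting $a = \frac{1}{2}$:
$$I = \frac{256}{27}.$$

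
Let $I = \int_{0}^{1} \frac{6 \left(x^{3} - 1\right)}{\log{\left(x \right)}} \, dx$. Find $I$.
$\log{\left(4096 \right)}$

Introduce a parameter $a$ in the exponent: let $I(a) = \int_{0}^{1} \frac{6 \left(x^{a} - 1\right)}{\log{\left(x \right)}} \, dx$.

Since $\dfrac{\partial}{\partial a}\,x^{a} = x^{a} \ln x$, the $\ln x$ in the denominator cancels and
$$\frac{dI}{da} = \int_{0}^{1} 6 x^{a} \, dx = 6 \left[\frac{x^{a+1}}{a+1}\right]_0^1 = \frac{6}{a + 1}.$$

Integrating with respect to $a$ gives $I(a) = 6 \log{\left(a + 1 \right)} + C$.

At $a = 0$ the integrand is identically $0$, so $I(0) = 0$. The closed form gives $0$, hence $C = 0$.

Setting $a = 3$:
$$I = \log{\left(4096 \right)}.$$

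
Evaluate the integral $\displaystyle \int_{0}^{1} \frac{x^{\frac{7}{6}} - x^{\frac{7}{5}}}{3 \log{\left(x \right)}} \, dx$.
$- \log{\left(6 \right)} + \frac{\log{\left(195 \right)}}{3}$

Introduce a parameter $a$ in the exponent: let $I(a) = \int_{0}^{1} \frac{- x^{\frac{7}{5}} + x^{a}}{3 \log{\left(x \right)}} \, dx$.

Since $\dfrac{\partial}{\partial a}\,x^{a} = x^{a} \ln x$, the $\ln x$ in the denominator cancels and
$$\frac{dI}{da} = \int_{0}^{1} \frac{1}{3} x^{a} \, dx = \frac{1}{3} \left[\frac{x^{a+1}}{a+1}\right]_0^1 = \frac{1}{3 \left(a + 1\right)}.$$

Integrating with respect to $a$ gives $I(a) = \log{\left(\frac{\sqrt[3]{90} \sqrt[3]{a + 1}}{6} \right)} + C$.

At $a = \frac{7}{5}$ the integrand is identically $0$, so $I(\frac{7}{5}) = 0$. The closed form gives $0$, hence $C = 0$.

Setting $a = \frac{7}{6}$:
$$I = - \log{\left(6 \right)} + \frac{\log{\left(195 \right)}}{3}.$$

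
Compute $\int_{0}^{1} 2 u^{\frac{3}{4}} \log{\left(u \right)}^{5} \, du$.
$- \frac{983040}{117649}$

Begin with the known integral
$$J(a) = \int_{0}^{1} 2 u^{a} \, du = \frac{2}{a + 1}.$$

Differentiating under the integral sign brings down a factor of $\ln u$:
$$\frac{dJ}{da} = \int_{0}^{1} 2 u^{a} \log{\left(u \right)} \, du = - \frac{2}{\left(a + 1\right)^{2}}.$$

Repeating $5$ times in total — each differentiation brings down another $\ln u$ — gives
$$\frac{d^{5}J}{da^{5}} = \int_{0}^{1} 2 u^{a} \log{\left(u \right)}^{5} \, du = - \frac{240}{\left(a + 1\right)^{6}},$$
and the integrand here is exactly the target integrand, so $I = - \frac{240}{\left(a + 1\right)^{6}}$.

Setting $a = \frac{3}{4}$:
$$I = - \frac{983040}{117649}.$$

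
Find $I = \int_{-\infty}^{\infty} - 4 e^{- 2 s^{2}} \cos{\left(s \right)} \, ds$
$- \frac{2 \sqrt{2} \sqrt{\pi}}{e^{\frac{1}{8}}}$

Treat the cosine frequency as a parameter and define $I(b) = \int_{-\infty}^{\infty} - 4 e^{- 2 s^{2}} \cos{\left(b s \right)} \, ds$.

Differentiating under the integral sign,
$$I'(b) = \int_{-\infty}^{\infty} 4 s e^{- 2 s^{2}} \sin{\left(b s \right)} \, ds.$$

Integrate $\int_{-\infty}^{\infty} s \sin(b s)\, e^{- 2 s^{2}}\, ds$ by parts with $u = \sin(b s)$ and $dv = s\, e^{- 2 s^{2}}\, ds$, giving $v = - \frac{e^{- 2 s^{2}}}{4}$. The boundary term vanishes and
$$\int_{-\infty}^{\infty} s \sin(b s)\, e^{- 2 s^{2}}\, ds = \frac{b}{4} \int_{-\infty}^{\infty} \cos(b s)\, e^{- 2 s^{2}}\, ds,$$
so $I'(b) = - \frac{b}{4}\, I(b)$.

This is a separable first-order ODE; solving with the initial condition $I(0) = \int_{-\infty}^{\infty} - 4 e^{- 2 s^{2}}\,ds = - 2 \sqrt{2} \sqrt{\pi}$ gives
$$I(b) = - 2 \sqrt{2} \sqrt{\pi} e^{- \frac{b^{2}}{8}}.$$

Setting $b = 1$:
$$I = - \frac{2 \sqrt{2} \sqrt{\pi}}{e^{\frac{1}{8}}}.$$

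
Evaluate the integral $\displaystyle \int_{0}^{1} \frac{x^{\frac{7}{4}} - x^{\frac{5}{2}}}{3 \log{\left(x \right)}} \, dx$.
$- \frac{\log{\left(7 \right)}}{3} - \frac{\log{\left(2 \right)}}{3} + \frac{\log{\left(11 \right)}}{3}$

Replace the exponent $\frac{7}{4}$ by a parameter $a$: let $I(a) = \int_{0}^{1} \frac{- x^{\frac{5}{2}} + x^{a}}{3 \log{\left(x \right)}} \, dx$.

Since $\dfrac{\partial}{\partial a}\,x^{a} = x^{a} \ln x$, the $\ln x$ in the denominator cancels and
$$\frac{dI}{da} = \int_{0}^{1} \frac{1}{3} x^{a} \, dx = \frac{1}{3} \left[\frac{x^{a+1}}{a+1}\right]_0^1 = \frac{1}{3 \left(a + 1\right)}.$$

Integrating with respect to $a$ gives $I(a) = \frac{\log{\left(a + 1 \right)}}{3} - \frac{\log{\left(7 \right)}}{3} + \frac{\log{\left(2 \right)}}{3} + C$.

At $a = \frac{5}{2}$ the integrand is identically $0$, so $I(\frac{5}{2}) = 0$. The closed form gives $0$, hence $C = 0$.

Setting $a = \frac{7}{4}$:
$$I = - \frac{\log{\left(7 \right)}}{3} - \frac{\log{\left(2 \right)}}{3} + \frac{\log{\left(11 \right)}}{3}.$$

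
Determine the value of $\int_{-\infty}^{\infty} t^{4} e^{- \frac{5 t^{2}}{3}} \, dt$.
$\frac{27 \sqrt{15} \sqrt{\pi}}{500}$

Begin with the known integral
$$J(a) = \int_{-\infty}^{\infty} e^{- a t^{2}} \, dt = \frac{\sqrt{\pi}}{\sqrt{a}}.$$

Differentiating under the integral sign brings down a factor of $(-t^2)$:
$$\frac{dJ}{da} = \int_{-\infty}^{\infty} - t^{2} e^{- a t^{2}} \, dt = - \frac{\sqrt{\pi}}{2 a^{\frac{3}{2}}}.$$

Repeating twice in total — each differentiation brings down another $(-t^2)$ — gives
$$\frac{d^{2}J}{da^{2}} = \int_{-\infty}^{\infty} t^{4} e^{- a t^{2}} \, dt = \frac{3 \sqrt{\pi}}{4 a^{\frac{5}{2}}},$$
and the integrand here is exactly the target integrand, so $I = \frac{3 \sqrt{\pi}}{4 a^{\frac{5}{2}}}$.

Setting $a = \frac{5}{3}$:
$$I = \frac{27 \sqrt{15} \sqrt{\pi}}{500}.$$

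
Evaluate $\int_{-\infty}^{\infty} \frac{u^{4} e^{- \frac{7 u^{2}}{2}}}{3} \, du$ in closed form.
$\frac{\sqrt{14} \sqrt{\pi}}{343}$

Consider the simpler parametrised integral
$$J(a) = \int_{-\infty}^{\infty} \frac{e^{- a u^{2}}}{3} \, du = \frac{\sqrt{\pi}}{3 \sqrt{a}}.$$

Differentiating under the integral sign brings down a factor of $(-u^2)$:
$$\frac{dJ}{da} = \int_{-\infty}^{\infty} - \frac{u^{2} e^{- a u^{2}}}{3} \, du = - \frac{\sqrt{\pi}}{6 a^{\frac{3}{2}}}.$$

Repeating twice in total — each differentiation brings down another $(-u^2)$ — gives
$$\frac{d^{2}J}{da^{2}} = \int_{-\infty}^{\infty} \frac{u^{4} e^{- a u^{2}}}{3} \, du = \frac{\sqrt{\pi}}{4 a^{\frac{5}{2}}},$$
and the integrand here is exactly the target integrand, so $I = \frac{\sqrt{\pi}}{4 a^{\frac{5}{2}}}$.

Setting $a = \frac{7}{2}$:
$$I = \frac{\sqrt{14} \sqrt{\pi}}{343}.$$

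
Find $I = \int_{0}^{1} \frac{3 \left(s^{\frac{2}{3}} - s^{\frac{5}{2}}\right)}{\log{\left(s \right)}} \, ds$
$\log{\left(\frac{1000}{9261} \right)}$

Consider the one-parameter family: let $I(a) = \int_{0}^{1} \frac{3 \left(- s^{\frac{5}{2}} + s^{a}\right)}{\log{\left(s \right)}} \, ds$.

Since $\dfrac{\partial}{\partial a}\,s^{a} = s^{a} \ln s$, the $\ln s$ in the denominator cancels and
$$\frac{dI}{da} = \int_{0}^{1} 3 s^{a} \, ds = 3 \left[\frac{s^{a+1}}{a+1}\right]_0^1 = \frac{3}{a + 1}.$$

Integrating with respect to $a$ gives $I(a) = \log{\left(\frac{8 \left(a + 1\right)^{3}}{343} \right)} + C$.

At $a = \frac{5}{2}$ the integrand is identically $0$, so $I(\frac{5}{2}) = 0$. The closed form gives $0$, hence $C = 0$.

Setting $a = \frac{2}{3}$:
$$I = \log{\left(\frac{1000}{9261} \right)}.$$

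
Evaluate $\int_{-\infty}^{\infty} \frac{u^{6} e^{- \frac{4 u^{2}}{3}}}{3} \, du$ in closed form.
$\frac{135 \sqrt{3} \sqrt{\pi}}{1024}$

Begin with the known integral
$$J(a) = \int_{-\infty}^{\infty} \frac{e^{- a u^{2}}}{3} \, du = \frac{\sqrt{\pi}}{3 \sqrt{a}}.$$

Differentiating under the integral sign brings down a factor of $(-u^2)$:
$$\frac{dJ}{da} = \int_{-\infty}^{\infty} - \frac{u^{2} e^{- a u^{2}}}{3} \, du = - \frac{\sqrt{\pi}}{6 a^{\frac{3}{2}}}.$$

Repeating $3$ times in total — each differentiation brings down another $(-u^2)$ — gives
$$\frac{d^{3}J}{da^{3}} = \int_{-\infty}^{\infty} - \frac{u^{6} e^{- a u^{2}}}{3} \, du = - \frac{5 \sqrt{\pi}}{8 a^{\frac{7}{2}}},$$
and the integrand here is $(-1)^{3}$ times the target integrand, so $I = (-1)^{3}\,\frac{d^{3}J}{da^{3}} = \frac{5 \sqrt{\pi}}{8 a^{\frac{7}{2}}}$.

Setting $a = \frac{4}{3}$:
$$I = \frac{135 \sqrt{3} \sqrt{\pi}}{1024}.$$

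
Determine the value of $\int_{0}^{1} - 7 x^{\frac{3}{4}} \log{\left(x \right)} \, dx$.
$\frac{16}{7}$

Start from the elementary integral
$$J(a) = \int_{0}^{1} - 7 x^{a} \, dx = - \frac{7}{a + 1}.$$

Differentiating under the integral sign brings down a factor of $\ln x$:
$$\frac{dJ}{da} = \int_{0}^{1} - 7 x^{a} \log{\left(x \right)} \, dx = \frac{7}{\left(a + 1\right)^{2}}.$$

The integral on the left is $I$, so $I = \frac{7}{\left(a + 1\right)^{2}}$.

Setting $a = \frac{3}{4}$:
$$I = \frac{16}{7}.$$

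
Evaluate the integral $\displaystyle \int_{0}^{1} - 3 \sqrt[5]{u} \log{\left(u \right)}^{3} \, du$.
$\frac{625}{72}$

Begin with the known integral
$$J(a) = \int_{0}^{1} - 3 u^{a} \, du = - \frac{3}{a + 1}.$$

Differentiating under the integral sign brings down a factor of $\ln u$:
$$\frac{dJ}{da} = \int_{0}^{1} - 3 u^{a} \log{\left(u \right)} \, du = \frac{3}{\left(a + 1\right)^{2}}.$$

Repeating $3$ times in total — each differentiation brings down another $\ln u$ — gives
$$\frac{d^{3}J}{da^{3}} = \int_{0}^{1} - 3 u^{a} \log{\left(u \right)}^{3} \, du = \frac{18}{\left(a + 1\right)^{4}},$$
and the integrand here is exactly the target integrand, so $I = \frac{18}{\left(a + 1\right)^{4}}$.

Setting $a = \frac{1}{5}$:
$$I = \frac{625}{72}.$$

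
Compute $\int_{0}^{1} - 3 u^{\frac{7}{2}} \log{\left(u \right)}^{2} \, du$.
$- \frac{16}{243}$

Begin with the known integral
$$J(a) = \int_{0}^{1} - 3 u^{a} \, du = - \frac{3}{a + 1}.$$

Differentiating under the integral sign brings down a factor of $\ln u$:
$$\frac{dJ}{da} = \int_{0}^{1} - 3 u^{a} \log{\left(u \right)} \, du = \frac{3}{\left(a + 1\right)^{2}}.$$

Repeating twice in total — each differentiation brings down another $\ln u$ — gives
$$\frac{d^{2}J}{da^{2}} = \int_{0}^{1} - 3 u^{a} \log{\left(u \right)}^{2} \, du = - \frac{6}{\left(a + 1\right)^{3}},$$
and the integrand here is exactly the target integrand, so $I = - \frac{6}{\left(a + 1\right)^{3}}$.

Setting $a = \frac{7}{2}$:
$$I = - \frac{16}{243}.$$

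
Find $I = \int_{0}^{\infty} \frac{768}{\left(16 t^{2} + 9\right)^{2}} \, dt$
$\frac{16 \pi}{9}$

Start from the standard arctangent integral
$$J(a) = \int_{0}^{\infty} \frac{3}{a^{2} + t^{2}} \, dt = \frac{3 \pi}{2 a}.$$

Differentiating under the integral sign with respect to $a$,
$$\frac{dJ}{da} = \int_{0}^{\infty} - \frac{6 a}{\left(a^{2} + t^{2}\right)^{2}} \, dt = - \frac{3 \pi}{2 a^{2}},$$
so $\int_{0}^{\infty} \frac{3}{\left(a^{2} + t^{2}\right)^{2}} \, dt = \frac{3 \pi}{4 a^{3}}$.

Setting $a = \frac{3}{4}$:
$$I = \frac{16 \pi}{9}.$$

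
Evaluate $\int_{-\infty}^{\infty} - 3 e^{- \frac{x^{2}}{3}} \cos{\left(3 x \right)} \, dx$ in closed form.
$- \frac{3 \sqrt{3} \sqrt{\pi}}{e^{\frac{27}{4}}}$

Define $I(b) = \int_{-\infty}^{\infty} - 3 e^{- \frac{x^{2}}{3}} \cos{\left(b x \right)} \, dx$.

Differentiating under the integral sign,
$$I'(b) = \int_{-\infty}^{\infty} 3 x e^{- \frac{x^{2}}{3}} \sin{\left(b x \right)} \, dx.$$

Integrate $\int_{-\infty}^{\infty} x \sin(b x)\, e^{- \frac{x^{2}}{3}}\, dx$ by parts with $u = \sin(b x)$ and $dv = x\, e^{- \frac{x^{2}}{3}}\, dx$, giving $v = - \frac{3 e^{- \frac{x^{2}}{3}}}{2}$. The boundary term vanishes and
$$\int_{-\infty}^{\infty} x \sin(b x)\, e^{- \frac{x^{2}}{3}}\, dx = \frac{3 b}{2} \int_{-\infty}^{\infty} \cos(b x)\, e^{- \frac{x^{2}}{3}}\, dx,$$
so $I'(b) = - \frac{3 b}{2}\, I(b)$.

This is a separable first-order ODE; solving with the initial condition $I(0) = \int_{-\infty}^{\infty} - 3 e^{- \frac{x^{2}}{3}}\,dx = - 3 \sqrt{3} \sqrt{\pi}$ gives
$$I(b) = - 3 \sqrt{3} \sqrt{\pi} e^{- \frac{3 b^{2}}{4}}.$$

Setting $b = 3$:
$$I = - \frac{3 \sqrt{3} \sqrt{\pi}}{e^{\frac{27}{4}}}.$$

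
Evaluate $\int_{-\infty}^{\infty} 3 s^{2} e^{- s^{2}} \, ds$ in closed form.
$\frac{3 \sqrt{\pi}}{2}$

Begin with the known integral
$$J(a) = \int_{-\infty}^{\infty} 3 e^{- a s^{2}} \, ds = \frac{3 \sqrt{\pi}}{\sqrt{a}}.$$

Differentiating under the integral sign brings down a factor of $(-s^2)$:
$$\frac{dJ}{da} = \int_{-\infty}^{\infty} - 3 s^{2} e^{- a s^{2}} \, ds = - \frac{3 \sqrt{\pi}}{2 a^{\frac{3}{2}}}.$$

The integral on the left is $-I$, so $I = \frac{3 \sqrt{\pi}}{2 a^{\frac{3}{2}}}$.

Setting $a = 1$:
$$I = \frac{3 \sqrt{\pi}}{2}.$$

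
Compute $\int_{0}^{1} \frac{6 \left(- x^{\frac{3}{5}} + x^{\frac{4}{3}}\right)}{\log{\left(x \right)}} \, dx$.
$\log{\left(\frac{1838265625}{191102976} \right)}$

Replace the exponent $\frac{4}{3}$ by a parameter $a$: let $I(a) = \int_{0}^{1} \frac{6 \left(- x^{\frac{3}{5}} + x^{a}\right)}{\log{\left(x \right)}} \, dx$.

Since $\dfrac{\partial}{\partial a}\,x^{a} = x^{a} \ln x$, the $\ln x$ in the denominator cancels and
$$\frac{dI}{da} = \int_{0}^{1} 6 x^{a} \, dx = 6 \left[\frac{x^{a+1}}{a+1}\right]_0^1 = \frac{6}{a + 1}.$$

Integrating with respect to $a$ gives $I(a) = \log{\left(\frac{15625 \left(a + 1\right)^{6}}{262144} \right)} + C$.

At $a = \frac{3}{5}$ the integrand is identically $0$, so $I(\frac{3}{5}) = 0$. The closed form gives $0$, hence $C = 0$.

Setting $a = \frac{4}{3}$:
$$I = \log{\left(\frac{1838265625}{191102976} \right)}.$$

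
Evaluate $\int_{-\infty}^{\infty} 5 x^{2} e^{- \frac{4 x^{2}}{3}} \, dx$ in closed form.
$\frac{15 \sqrt{3} \sqrt{\pi}}{16}$

Consider the simpler parametrised integral
$$J(a) = \int_{-\infty}^{\infty} 5 e^{- a x^{2}} \, dx = \frac{5 \sqrt{\pi}}{\sqrt{a}}.$$

Differentiating under the integral sign brings down a factor of $(-x^2)$:
$$\frac{dJ}{da} = \int_{-\infty}^{\infty} - 5 x^{2} e^{- a x^{2}} \, dx = - \frac{5 \sqrt{\pi}}{2 a^{\frac{3}{2}}}.$$

The integral on the left is $-I$, so $I = \frac{5 \sqrt{\pi}}{2 a^{\frac{3}{2}}}$.

Setting $a = \frac{4}{3}$:
$$I = \frac{15 \sqrt{3} \sqrt{\pi}}{16}.$$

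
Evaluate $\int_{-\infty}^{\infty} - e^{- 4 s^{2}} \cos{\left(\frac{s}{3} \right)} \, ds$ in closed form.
$- \frac{\sqrt{\pi}}{2 e^{\frac{1}{144}}}$

Let $b$ denote the cosine frequency and define $I(b) = \int_{-\infty}^{\infty} - e^{- 4 s^{2}} \cos{\left(b s \right)} \, ds$.

Differentiating under the integral sign,
$$I'(b) = \int_{-\infty}^{\infty} s e^{- 4 s^{2}} \sin{\left(b s \right)} \, ds.$$

Integrate $\int_{-\infty}^{\infty} s \sin(b s)\, e^{- 4 s^{2}}\, ds$ by parts with $u = \sin(b s)$ and $dv = s\, e^{- 4 s^{2}}\, ds$, giving $v = - \frac{e^{- 4 s^{2}}}{8}$. The boundary term vanishes and
$$\int_{-\infty}^{\infty} s \sin(b s)\, e^{- 4 s^{2}}\, ds = \frac{b}{8} \int_{-\infty}^{\infty} \cos(b s)\, e^{- 4 s^{2}}\, ds,$$
so $I'(b) = - \frac{b}{8}\, I(b)$.

This is a separable first-order ODE; solving with the initial condition $I(0) = \int_{-\infty}^{\infty} - e^{- 4 s^{2}}\,ds = - \frac{\sqrt{\pi}}{2}$ gives
$$I(b) = - \frac{\sqrt{\pi} e^{- \frac{b^{2}}{16}}}{2}.$$

Setting $b = \frac{1}{3}$:
$$I = - \frac{\sqrt{\pi}}{2 e^{\frac{1}{144}}}.$$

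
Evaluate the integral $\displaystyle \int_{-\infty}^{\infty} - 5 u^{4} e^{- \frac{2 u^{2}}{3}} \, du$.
$- \frac{135 \sqrt{6} \sqrt{\pi}}{32}$

Start from the elementary integral
$$J(a) = \int_{-\infty}^{\infty} - 5 e^{- a u^{2}} \, du = - \frac{5 \sqrt{\pi}}{\sqrt{a}}.$$

Differentiating under the integral sign brings down a factor of $(-u^2)$:
$$\frac{dJ}{da} = \int_{-\infty}^{\infty} 5 u^{2} e^{- a u^{2}} \, du = \frac{5 \sqrt{\pi}}{2 a^{\frac{3}{2}}}.$$

Repeating twice in total — each differentiation brings down another $(-u^2)$ — gives
$$\frac{d^{2}J}{da^{2}} = \int_{-\infty}^{\infty} - 5 u^{4} e^{- a u^{2}} \, du = - \frac{15 \sqrt{\pi}}{4 a^{\frac{5}{2}}},$$
and the integrand here is exactly the target integrand, so $I = - \frac{15 \sqrt{\pi}}{4 a^{\frac{5}{2}}}$.

Setting $a = \frac{2}{3}$:
$$I = - \frac{135 \sqrt{6} \sqrt{\pi}}{32}.$$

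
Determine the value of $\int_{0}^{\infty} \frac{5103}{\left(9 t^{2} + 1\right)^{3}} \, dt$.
$\frac{5103 \pi}{16}$

Start from the standard arctangent integral
$$J(a) = \int_{0}^{\infty} \frac{7}{a^{2} + t^{2}} \, dt = \frac{7 \pi}{2 a}.$$

Differentiating under the integral sign with respect to $a$,
$$\frac{dJ}{da} = \int_{0}^{\infty} - \frac{14 a}{\left(a^{2} + t^{2}\right)^{2}} \, dt = - \frac{7 \pi}{2 a^{2}},$$
so $\int_{0}^{\infty} \frac{7}{\left(a^{2} + t^{2}\right)^{2}} \, dt = \frac{7 \pi}{4 a^{3}}$.

Repeating — each differentiation of $1/(t^2+a^2)^j$ produces $-2ja/(t^2+a^2)^{j+1}$ — and dividing through by $-2ja$ at each step yields, after $2$ differentiations in total,
$$\int_{0}^{\infty} \frac{7}{\left(a^{2} + t^{2}\right)^{3}} \, dt = \frac{21 \pi}{16 a^{5}}.$$

Setting $a = \frac{1}{3}$:
$$I = \frac{5103 \pi}{16}.$$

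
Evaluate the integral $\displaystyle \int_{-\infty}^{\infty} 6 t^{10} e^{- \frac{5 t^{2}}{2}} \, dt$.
$\frac{1134 \sqrt{10} \sqrt{\pi}}{3125}$

Begin with the known integral
$$J(a) = \int_{-\infty}^{\infty} 6 e^{- a t^{2}} \, dt = \frac{6 \sqrt{\pi}}{\sqrt{a}}.$$

Differentiating under the integral sign brings down a factor of $(-t^2)$:
$$\frac{dJ}{da} = \int_{-\infty}^{\infty} - 6 t^{2} e^{- a t^{2}} \, dt = - \frac{3 \sqrt{\pi}}{a^{\frac{3}{2}}}.$$

Repeating $5$ times in total — each differentiation brings down another $(-t^2)$ — gives
$$\frac{d^{5}J}{da^{5}} = \int_{-\infty}^{\infty} - 6 t^{10} e^{- a t^{2}} \, dt = - \frac{2835 \sqrt{\pi}}{16 a^{\frac{11}{2}}},$$
and the integrand here is $(-1)^{5}$ times the target integrand, so $I = (-1)^{5}\,\frac{d^{5}J}{da^{5}} = \frac{2835 \sqrt{\pi}}{16 a^{\frac{11}{2}}}$.

Setting $a = \frac{5}{2}$:
$$I = \frac{1134 \sqrt{10} \sqrt{\pi}}{3125}.$$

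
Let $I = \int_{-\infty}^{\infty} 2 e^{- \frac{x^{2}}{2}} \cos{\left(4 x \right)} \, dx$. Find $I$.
$\frac{2 \sqrt{2} \sqrt{\pi}}{e^{8}}$

Define $I(b) = \int_{-\infty}^{\infty} 2 e^{- \frac{x^{2}}{2}} \cos{\left(b x \right)} \, dx$.

Differentiating under the integral sign,
$$I'(b) = \int_{-\infty}^{\infty} - 2 x e^{- \frac{x^{2}}{2}} \sin{\left(b x \right)} \, dx.$$

Integrate $\int_{-\infty}^{\infty} x \sin(b x)\, e^{- \frac{x^{2}}{2}}\, dx$ by parts with $u = \sin(b x)$ and $dv = x\, e^{- \frac{x^{2}}{2}}\, dx$, giving $v = - e^{- \frac{x^{2}}{2}}$. The boundary term vanishes and
$$\int_{-\infty}^{\infty} x \sin(b x)\, e^{- \frac{x^{2}}{2}}\, dx = b \int_{-\infty}^{\infty} \cos(b x)\, e^{- \frac{x^{2}}{2}}\, dx,$$
so $I'(b) = - b\, I(b)$.

This is a separable first-order ODE; solving with the initial condition $I(0) = \int_{-\infty}^{\infty} 2 e^{- \frac{x^{2}}{2}}\,dx = 2 \sqrt{2} \sqrt{\pi}$ gives
$$I(b) = 2 \sqrt{2} \sqrt{\pi} e^{- \frac{b^{2}}{2}}.$$

Setting $b = 4$:
$$I = \frac{2 \sqrt{2} \sqrt{\pi}}{e^{8}}.$$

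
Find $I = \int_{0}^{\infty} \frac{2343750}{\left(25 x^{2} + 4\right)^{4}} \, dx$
$\frac{1171875 \pi}{2048}$

Begin with the known result
$$J(a) = \int_{0}^{\infty} \frac{6}{a^{2} + x^{2}} \, dx = \frac{3 \pi}{a}.$$

Differentiating under the integral sign with respect to $a$,
$$\frac{dJ}{da} = \int_{0}^{\infty} - \frac{12 a}{\left(a^{2} + x^{2}\right)^{2}} \, dx = - \frac{3 \pi}{a^{2}},$$
so $\int_{0}^{\infty} \frac{6}{\left(a^{2} + x^{2}\right)^{2}} \, dx = \frac{3 \pi}{2 a^{3}}$.

Repeating — each differentiation of $1/(x^2+a^2)^j$ produces $-2ja/(x^2+a^2)^{j+1}$ — and dividing through by $-2ja$ at each step yields, after $3$ differentiations in total,
$$\int_{0}^{\infty} \frac{6}{\left(a^{2} + x^{2}\right)^{4}} \, dx = \frac{15 \pi}{16 a^{7}}.$$

Setting $a = \frac{2}{5}$:
$$I = \frac{1171875 \pi}{2048}.$$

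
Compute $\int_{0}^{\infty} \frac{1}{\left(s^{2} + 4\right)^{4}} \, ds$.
$\frac{5 \pi}{4096}$

Begin with the known result
$$J(a) = \int_{0}^{\infty} \frac{1}{a^{2} + s^{2}} \, ds = \frac{\pi}{2 a}.$$

Differentiating under the integral sign with respect to $a$,
$$\frac{dJ}{da} = \int_{0}^{\infty} - \frac{2 a}{\left(a^{2} + s^{2}\right)^{2}} \, ds = - \frac{\pi}{2 a^{2}},$$
so $\int_{0}^{\infty} \frac{1}{\left(a^{2} + s^{2}\right)^{2}} \, ds = \frac{\pi}{4 a^{3}}$.

Repeating — each differentiation of $1/(s^2+a^2)^j$ produces $-2ja/(s^2+a^2)^{j+1}$ — and dividing through by $-2ja$ at each step yields, after $3$ differentiations in total,
$$\int_{0}^{\infty} \frac{1}{\left(a^{2} + s^{2}\right)^{4}} \, ds = \frac{5 \pi}{32 a^{7}}.$$

Setting $a = 2$:
$$I = \frac{5 \pi}{4096}.$$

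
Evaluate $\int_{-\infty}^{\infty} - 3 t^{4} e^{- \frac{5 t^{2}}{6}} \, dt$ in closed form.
$- \frac{81 \sqrt{30} \sqrt{\pi}}{125}$

Begin with the known integral
$$J(a) = \int_{-\infty}^{\infty} - 3 e^{- a t^{2}} \, dt = - \frac{3 \sqrt{\pi}}{\sqrt{a}}.$$

Differentiating under the integral sign brings down a factor of $(-t^2)$:
$$\frac{dJ}{da} = \int_{-\infty}^{\infty} 3 t^{2} e^{- a t^{2}} \, dt = \frac{3 \sqrt{\pi}}{2 a^{\frac{3}{2}}}.$$

Repeating twice in total — each differentiation brings down another $(-t^2)$ — gives
$$\frac{d^{2}J}{da^{2}} = \int_{-\infty}^{\infty} - 3 t^{4} e^{- a t^{2}} \, dt = - \frac{9 \sqrt{\pi}}{4 a^{\frac{5}{2}}},$$
and the integrand here is exactly the target integrand, so $I = - \frac{9 \sqrt{\pi}}{4 a^{\frac{5}{2}}}$.

Setting $a = \frac{5}{6}$:
$$I = - \frac{81 \sqrt{30} \sqrt{\pi}}{125}.$$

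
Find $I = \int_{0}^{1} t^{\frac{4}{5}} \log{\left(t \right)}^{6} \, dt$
$\frac{6250000}{531441}$

Start from the elementary integral
$$J(a) = \int_{0}^{1} t^{a} \, dt = \frac{1}{a + 1}.$$

Differentiating under the integral sign brings down a factor of $\ln t$:
$$\frac{dJ}{da} = \int_{0}^{1} t^{a} \log{\left(t \right)} \, dt = - \frac{1}{\left(a + 1\right)^{2}}.$$

Repeating $6$ times in total — each differentiation brings down another $\ln t$ — gives
$$\frac{d^{6}J}{da^{6}} = \int_{0}^{1} t^{a} \log{\left(t \right)}^{6} \, dt = \frac{720}{\left(a + 1\right)^{7}},$$
and the integrand here is exactly the target integrand, so $I = \frac{720}{\left(a + 1\right)^{7}}$.

Setting $a = \frac{4}{5}$:
$$I = \frac{6250000}{531441}.$$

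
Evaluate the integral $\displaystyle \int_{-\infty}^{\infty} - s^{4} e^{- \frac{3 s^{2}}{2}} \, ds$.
$- \frac{\sqrt{6} \sqrt{\pi}}{9}$

Begin with the known integral
$$J(a) = \int_{-\infty}^{\infty} - e^{- a s^{2}} \, ds = - \frac{\sqrt{\pi}}{\sqrt{a}}.$$

Differentiating under the integral sign brings down a factor of $(-s^2)$:
$$\frac{dJ}{da} = \int_{-\infty}^{\infty} s^{2} e^{- a s^{2}} \, ds = \frac{\sqrt{\pi}}{2 a^{\frac{3}{2}}}.$$

Repeating twice in total — each differentiation brings down another $(-s^2)$ — gives
$$\frac{d^{2}J}{da^{2}} = \int_{-\infty}^{\infty} - s^{4} e^{- a s^{2}} \, ds = - \frac{3 \sqrt{\pi}}{4 a^{\frac{5}{2}}},$$
and the integrand here is exactly the target integrand, so $I = - \frac{3 \sqrt{\pi}}{4 a^{\frac{5}{2}}}$.

Setting $a = \frac{3}{2}$:
$$I = - \frac{\sqrt{6} \sqrt{\pi}}{9}.$$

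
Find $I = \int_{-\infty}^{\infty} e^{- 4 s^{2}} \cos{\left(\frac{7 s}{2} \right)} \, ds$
$\frac{\sqrt{\pi}}{2 e^{\frac{49}{64}}}$

Let $b$ denote the cosine frequency and define $I(b) = \int_{-\infty}^{\infty} e^{- 4 s^{2}} \cos{\left(b s \right)} \, ds$.

Differentiating under the integral sign,
$$I'(b) = \int_{-\infty}^{\infty} - s e^{- 4 s^{2}} \sin{\left(b s \right)} \, ds.$$

Integrate $\int_{-\infty}^{\infty} s \sin(b s)\, e^{- 4 s^{2}}\, ds$ by parts with $u = \sin(b s)$ and $dv = s\, e^{- 4 s^{2}}\, ds$, giving $v = - \frac{e^{- 4 s^{2}}}{8}$. The boundary term vanishes and
$$\int_{-\infty}^{\infty} s \sin(b s)\, e^{- 4 s^{2}}\, ds = \frac{b}{8} \int_{-\infty}^{\infty} \cos(b s)\, e^{- 4 s^{2}}\, ds,$$
so $I'(b) = - \frac{b}{8}\, I(b)$.

This is a separable first-order ODE; solving with the initial condition $I(0) = \int_{-\infty}^{\infty} e^{- 4 s^{2}}\,ds = \frac{\sqrt{\pi}}{2}$ gives
$$I(b) = \frac{\sqrt{\pi} e^{- \frac{b^{2}}{16}}}{2}.$$

Setting $b = \frac{7}{2}$:
$$I = \frac{\sqrt{\pi}}{2 e^{\frac{49}{64}}}.$$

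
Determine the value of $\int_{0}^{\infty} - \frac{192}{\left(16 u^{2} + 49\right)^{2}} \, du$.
$- \frac{12 \pi}{343}$

Start from the standard arctangent integral
$$J(a) = \int_{0}^{\infty} - \frac{3}{4 \left(a^{2} + u^{2}\right)} \, du = - \frac{3 \pi}{8 a}.$$

Differentiating under the integral sign with respect to $a$,
$$\frac{dJ}{da} = \int_{0}^{\infty} \frac{3 a}{2 \left(a^{2} + u^{2}\right)^{2}} \, du = \frac{3 \pi}{8 a^{2}},$$
so $\int_{0}^{\infty} - \frac{3}{4 \left(a^{2} + u^{2}\right)^{2}} \, du = - \frac{3 \pi}{16 a^{3}}$.

Setting $a = \frac{7}{4}$:
$$I = - \frac{12 \pi}{343}.$$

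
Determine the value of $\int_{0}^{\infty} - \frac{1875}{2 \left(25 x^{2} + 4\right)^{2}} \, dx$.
$- \frac{375 \pi}{64}$

Start from the standard arctangent integral
$$J(a) = \int_{0}^{\infty} - \frac{3}{2 \left(a^{2} + x^{2}\right)} \, dx = - \frac{3 \pi}{4 a}.$$

Differentiating under the integral sign with respect to $a$,
$$\frac{dJ}{da} = \int_{0}^{\infty} \frac{3 a}{\left(a^{2} + x^{2}\right)^{2}} \, dx = \frac{3 \pi}{4 a^{2}},$$
so $\int_{0}^{\infty} - \frac{3}{2 \left(a^{2} + x^{2}\right)^{2}} \, dx = - \frac{3 \pi}{8 a^{3}}$.

Setting $a = \frac{2}{5}$:
$$I = - \frac{375 \pi}{64}.$$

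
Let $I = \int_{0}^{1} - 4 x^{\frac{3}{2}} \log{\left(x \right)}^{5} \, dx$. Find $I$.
$\frac{6144}{3125}$

Start from the elementary integral
$$J(a) = \int_{0}^{1} - 4 x^{a} \, dx = - \frac{4}{a + 1}.$$

Differentiating under the integral sign brings down a factor of $\ln x$:
$$\frac{dJ}{da} = \int_{0}^{1} - 4 x^{a} \log{\left(x \right)} \, dx = \frac{4}{\left(a + 1\right)^{2}}.$$

Repeating $5$ times in total — each differentiation brings down another $\ln x$ — gives
$$\frac{d^{5}J}{da^{5}} = \int_{0}^{1} - 4 x^{a} \log{\left(x \right)}^{5} \, dx = \frac{480}{\left(a + 1\right)^{6}},$$
and the integrand here is exactly the target integrand, so $I = \frac{480}{\left(a + 1\right)^{6}}$.

Setting $a = \frac{3}{2}$:
$$I = \frac{6144}{3125}.$$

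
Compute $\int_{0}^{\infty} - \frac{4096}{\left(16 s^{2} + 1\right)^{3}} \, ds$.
$- 192 \pi$

Begin with the known result
$$J(a) = \int_{0}^{\infty} - \frac{1}{a^{2} + s^{2}} \, ds = - \frac{\pi}{2 a}.$$

Differentiating under the integral sign with respect to $a$,
$$\frac{dJ}{da} = \int_{0}^{\infty} \frac{2 a}{\left(a^{2} + s^{2}\right)^{2}} \, ds = \frac{\pi}{2 a^{2}},$$
so $\int_{0}^{\infty} - \frac{1}{\left(a^{2} + s^{2}\right)^{2}} \, ds = - \frac{\pi}{4 a^{3}}$.

Repeating — each differentiation of $1/(s^2+a^2)^j$ produces $-2ja/(s^2+a^2)^{j+1}$ — and dividing through by $-2ja$ at each step yields, after $2$ differentiations in total,
$$\int_{0}^{\infty} - \frac{1}{\left(a^{2} + s^{2}\right)^{3}} \, ds = - \frac{3 \pi}{16 a^{5}}.$$

Setting $a = \frac{1}{4}$:
$$I = - 192 \pi.$$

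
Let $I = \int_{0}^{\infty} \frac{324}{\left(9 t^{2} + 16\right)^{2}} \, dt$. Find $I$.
$\frac{27 \pi}{64}$

Start from the standard arctangent integral
$$J(a) = \int_{0}^{\infty} \frac{4}{a^{2} + t^{2}} \, dt = \frac{2 \pi}{a}.$$

Differentiating under the integral sign with respect to $a$,
$$\frac{dJ}{da} = \int_{0}^{\infty} - \frac{8 a}{\left(a^{2} + t^{2}\right)^{2}} \, dt = - \frac{2 \pi}{a^{2}},$$
so $\int_{0}^{\infty} \frac{4}{\left(a^{2} + t^{2}\right)^{2}} \, dt = \frac{\pi}{a^{3}}$.

Setting $a = \frac{4}{3}$:
$$I = \frac{27 \pi}{64}.$$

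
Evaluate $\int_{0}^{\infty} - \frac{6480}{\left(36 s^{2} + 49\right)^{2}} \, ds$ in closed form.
$- \frac{270 \pi}{343}$

Recall the elementary integral
$$J(a) = \int_{0}^{\infty} - \frac{5}{a^{2} + s^{2}} \, ds = - \frac{5 \pi}{2 a}.$$

Differentiating under the integral sign with respect to $a$,
$$\frac{dJ}{da} = \int_{0}^{\infty} \frac{10 a}{\left(a^{2} + s^{2}\right)^{2}} \, ds = \frac{5 \pi}{2 a^{2}},$$
so $\int_{0}^{\infty} - \frac{5}{\left(a^{2} + s^{2}\right)^{2}} \, ds = - \frac{5 \pi}{4 a^{3}}$.

Setting $a = \frac{7}{6}$:
$$I = - \frac{270 \pi}{343}.$$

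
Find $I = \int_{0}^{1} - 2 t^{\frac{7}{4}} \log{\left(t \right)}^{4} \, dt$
$- \frac{49152}{161051}$

Start from the elementary integral
$$J(a) = \int_{0}^{1} - 2 t^{a} \, dt = - \frac{2}{a + 1}.$$

Differentiating under the integral sign brings down a factor of $\ln t$:
$$\frac{dJ}{da} = \int_{0}^{1} - 2 t^{a} \log{\left(t \right)} \, dt = \frac{2}{\left(a + 1\right)^{2}}.$$

Repeating $4$ times in total — each differentiation brings down another $\ln t$ — gives
$$\frac{d^{4}J}{da^{4}} = \int_{0}^{1} - 2 t^{a} \log{\left(t \right)}^{4} \, dt = - \frac{48}{\left(a + 1\right)^{5}},$$
and the integrand here is exactly the target integrand, so $I = - \frac{48}{\left(a + 1\right)^{5}}$.

Setting $a = \frac{7}{4}$:
$$I = - \frac{49152}{161051}.$$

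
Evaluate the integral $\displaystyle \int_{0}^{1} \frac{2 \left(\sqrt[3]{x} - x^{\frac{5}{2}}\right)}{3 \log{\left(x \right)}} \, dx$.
$- \log{\left(\frac{21^{\frac{2}{3}}}{4} \right)}$

Replace the exponent $\frac{5}{2}$ by a parameter $a$: let $I(a) = \int_{0}^{1} \frac{2 \left(\sqrt[3]{x} - x^{a}\right)}{3 \log{\left(x \right)}} \, dx$.

Since $\dfrac{\partial}{\partial a}\,x^{a} = x^{a} \ln x$, the $\ln x$ in the denominator cancels and
$$\frac{dI}{da} = \int_{0}^{1} - \frac{2}{3} x^{a} \, dx = - \frac{2}{3} \left[\frac{x^{a+1}}{a+1}\right]_0^1 = - \frac{2}{3 a + 3}.$$

Integrating with respect to $a$ gives $I(a) = - \log{\left(\frac{6^{\frac{2}{3}} \left(a + 1\right)^{\frac{2}{3}}}{4} \right)} + C$.

At $a = \frac{1}{3}$ the integrand is identically $0$, so $I(\frac{1}{3}) = 0$. The closed form gives $0$, hence $C = 0$.

Setting $a = \frac{5}{2}$:
$$I = - \log{\left(\frac{21^{\frac{2}{3}}}{4} \right)}.$$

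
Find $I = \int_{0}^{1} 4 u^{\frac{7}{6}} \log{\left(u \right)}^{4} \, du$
$\frac{746496}{371293}$

Begin with the known integral
$$J(a) = \int_{0}^{1} 4 u^{a} \, du = \frac{4}{a + 1}.$$

Differentiating under the integral sign brings down a factor of $\ln u$:
$$\frac{dJ}{da} = \int_{0}^{1} 4 u^{a} \log{\left(u \right)} \, du = - \frac{4}{\left(a + 1\right)^{2}}.$$

Repeating $4$ times in total — each differentiation brings down another $\ln u$ — gives
$$\frac{d^{4}J}{da^{4}} = \int_{0}^{1} 4 u^{a} \log{\left(u \right)}^{4} \, du = \frac{96}{\left(a + 1\right)^{5}},$$
and the integrand here is exactly the target integrand, so $I = \frac{96}{\left(a + 1\right)^{5}}$.

Setting $a = \frac{7}{6}$:
$$I = \frac{746496}{371293}.$$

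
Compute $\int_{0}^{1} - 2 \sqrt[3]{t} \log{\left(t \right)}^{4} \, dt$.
$- \frac{729}{64}$

Start from the elementary integral
$$J(a) = \int_{0}^{1} - 2 t^{a} \, dt = - \frac{2}{a + 1}.$$

Differentiating under the integral sign brings down a factor of $\ln t$:
$$\frac{dJ}{da} = \int_{0}^{1} - 2 t^{a} \log{\left(t \right)} \, dt = \frac{2}{\left(a + 1\right)^{2}}.$$

Repeating $4$ times in total — each differentiation brings down another $\ln t$ — gives
$$\frac{d^{4}J}{da^{4}} = \int_{0}^{1} - 2 t^{a} \log{\left(t \right)}^{4} \, dt = - \frac{48}{\left(a + 1\right)^{5}},$$
and the integrand here is exactly the target integrand, so $I = - \frac{48}{\left(a + 1\right)^{5}}$.

Setting $a = \frac{1}{3}$:
$$I = - \frac{729}{64}.$$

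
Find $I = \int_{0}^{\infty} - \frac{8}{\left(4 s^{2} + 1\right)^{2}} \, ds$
$- \pi$

Begin with the known result
$$J(a) = \int_{0}^{\infty} - \frac{1}{2 \left(a^{2} + s^{2}\right)} \, ds = - \frac{\pi}{4 a}.$$

Differentiating under the integral sign with respect to $a$,
$$\frac{dJ}{da} = \int_{0}^{\infty} \frac{a}{\left(a^{2} + s^{2}\right)^{2}} \, ds = \frac{\pi}{4 a^{2}},$$
so $\int_{0}^{\infty} - \frac{1}{2 \left(a^{2} + s^{2}\right)^{2}} \, ds = - \frac{\pi}{8 a^{3}}$.

Setting $a = \frac{1}{2}$:
$$I = - \pi.$$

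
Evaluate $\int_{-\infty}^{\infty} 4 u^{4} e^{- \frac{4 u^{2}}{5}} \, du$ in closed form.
$\frac{75 \sqrt{5} \sqrt{\pi}}{32}$

Start from the elementary integral
$$J(a) = \int_{-\infty}^{\infty} 4 e^{- a u^{2}} \, du = \frac{4 \sqrt{\pi}}{\sqrt{a}}.$$

Differentiating under the integral sign brings down a factor of $(-u^2)$:
$$\frac{dJ}{da} = \int_{-\infty}^{\infty} - 4 u^{2} e^{- a u^{2}} \, du = - \frac{2 \sqrt{\pi}}{a^{\frac{3}{2}}}.$$

Repeating twice in total — each differentiation brings down another $(-u^2)$ — gives
$$\frac{d^{2}J}{da^{2}} = \int_{-\infty}^{\infty} 4 u^{4} e^{- a u^{2}} \, du = \frac{3 \sqrt{\pi}}{a^{\frac{5}{2}}},$$
and the integrand here is exactly the target integrand, so $I = \frac{3 \sqrt{\pi}}{a^{\frac{5}{2}}}$.

Setting $a = \frac{4}{5}$:
$$I = \frac{75 \sqrt{5} \sqrt{\pi}}{32}.$$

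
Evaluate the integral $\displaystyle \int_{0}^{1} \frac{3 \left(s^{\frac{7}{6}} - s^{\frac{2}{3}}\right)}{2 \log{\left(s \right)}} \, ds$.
$- \log{\left(\frac{10 \sqrt{130}}{169} \right)}$

Consider the one-parameter family: let $I(a) = \int_{0}^{1} \frac{3 \left(s^{\frac{7}{6}} - s^{a}\right)}{2 \log{\left(s \right)}} \, ds$.

Since $\dfrac{\partial}{\partial a}\,s^{a} = s^{a} \ln s$, the $\ln s$ in the denominator cancels and
$$\frac{dI}{da} = \int_{0}^{1} - \frac{3}{2} s^{a} \, ds = - \frac{3}{2} \left[\frac{s^{a+1}}{a+1}\right]_0^1 = - \frac{3}{2 a + 2}.$$

Integrating with respect to $a$ gives $I(a) = - \log{\left(\frac{6 \sqrt{78} \left(a + 1\right)^{\frac{3}{2}}}{169} \right)} + C$.

At $a = \frac{7}{6}$ the integrand is identically $0$, so $I(\frac{7}{6}) = 0$. The closed form gives $0$, hence $C = 0$.

Setting $a = \frac{2}{3}$:
$$I = - \log{\left(\frac{10 \sqrt{130}}{169} \right)}.$$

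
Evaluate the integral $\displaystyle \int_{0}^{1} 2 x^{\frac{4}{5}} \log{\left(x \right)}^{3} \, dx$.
$- \frac{2500}{2187}$

Consider the simpler parametrised integral
$$J(a) = \int_{0}^{1} 2 x^{a} \, dx = \frac{2}{a + 1}.$$

Differentiating under the integral sign brings down a factor of $\ln x$:
$$\frac{dJ}{da} = \int_{0}^{1} 2 x^{a} \log{\left(x \right)} \, dx = - \frac{2}{\left(a + 1\right)^{2}}.$$

Repeating $3$ times in total — each differentiation brings down another $\ln x$ — gives
$$\frac{d^{3}J}{da^{3}} = \int_{0}^{1} 2 x^{a} \log{\left(x \right)}^{3} \, dx = - \frac{12}{\left(a + 1\right)^{4}},$$
and the integrand here is exactly the target integrand, so $I = - \frac{12}{\left(a + 1\right)^{4}}$.

Setting $a = \frac{4}{5}$:
$$I = - \frac{2500}{2187}.$$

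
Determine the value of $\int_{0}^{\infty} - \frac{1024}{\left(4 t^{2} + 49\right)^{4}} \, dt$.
$- \frac{80 \pi}{823543}$

Start from the standard arctangent integral
$$J(a) = \int_{0}^{\infty} - \frac{4}{a^{2} + t^{2}} \, dt = - \frac{2 \pi}{a}.$$

Differentiating under the integral sign with respect to $a$,
$$\frac{dJ}{da} = \int_{0}^{\infty} \frac{8 a}{\left(a^{2} + t^{2}\right)^{2}} \, dt = \frac{2 \pi}{a^{2}},$$
so $\int_{0}^{\infty} - \frac{4}{\left(a^{2} + t^{2}\right)^{2}} \, dt = - \frac{\pi}{a^{3}}$.

Repeating — each differentiation of $1/(t^2+a^2)^j$ produces $-2ja/(t^2+a^2)^{j+1}$ — and dividing through by $-2ja$ at each step yields, after $3$ differentiations in total,
$$\int_{0}^{\infty} - \frac{4}{\left(a^{2} + t^{2}\right)^{4}} \, dt = - \frac{5 \pi}{8 a^{7}}.$$

Setting $a = \frac{7}{2}$:
$$I = - \frac{80 \pi}{823543}.$$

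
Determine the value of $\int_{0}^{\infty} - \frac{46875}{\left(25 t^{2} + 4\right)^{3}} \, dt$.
$- \frac{28125 \pi}{512}$

Recall the elementary integral
$$J(a) = \int_{0}^{\infty} - \frac{3}{a^{2} + t^{2}} \, dt = - \frac{3 \pi}{2 a}.$$

Differentiating under the integral sign with respect to $a$,
$$\frac{dJ}{da} = \int_{0}^{\infty} \frac{6 a}{\left(a^{2} + t^{2}\right)^{2}} \, dt = \frac{3 \pi}{2 a^{2}},$$
so $\int_{0}^{\infty} - \frac{3}{\left(a^{2} + t^{2}\right)^{2}} \, dt = - \frac{3 \pi}{4 a^{3}}$.

Repeating — each differentiation of $1/(t^2+a^2)^j$ produces $-2ja/(t^2+a^2)^{j+1}$ — and dividing through by $-2ja$ at each step yields, after $2$ differentiations in total,
$$\int_{0}^{\infty} - \frac{3}{\left(a^{2} + t^{2}\right)^{3}} \, dt = - \frac{9 \pi}{16 a^{5}}.$$

Setting $a = \frac{2}{5}$:
$$I = - \frac{28125 \pi}{512}.$$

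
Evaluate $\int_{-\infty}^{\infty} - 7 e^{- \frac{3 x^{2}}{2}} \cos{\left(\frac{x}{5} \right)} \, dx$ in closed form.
$- \frac{7 \sqrt{6} \sqrt{\pi}}{3 e^{\frac{1}{150}}}$

Treat the cosine frequency as a parameter and define $I(b) = \int_{-\infty}^{\infty} - 7 e^{- \frac{3 x^{2}}{2}} \cos{\left(b x \right)} \, dx$.

Differentiating under the integral sign,
$$I'(b) = \int_{-\infty}^{\infty} 7 x e^{- \frac{3 x^{2}}{2}} \sin{\left(b x \right)} \, dx.$$

Integrate $\int_{-\infty}^{\infty} x \sin(b x)\, e^{- \frac{3 x^{2}}{2}}\, dx$ by parts with $u = \sin(b x)$ and $dv = x\, e^{- \frac{3 x^{2}}{2}}\, dx$, giving $v = - \frac{e^{- \frac{3 x^{2}}{2}}}{3}$. The boundary term vanishes and
$$\int_{-\infty}^{\infty} x \sin(b x)\, e^{- \frac{3 x^{2}}{2}}\, dx = \frac{b}{3} \int_{-\infty}^{\infty} \cos(b x)\, e^{- \frac{3 x^{2}}{2}}\, dx,$$
so $I'(b) = - \frac{b}{3}\, I(b)$.

This is a separable first-order ODE; solving with the initial condition $I(0) = \int_{-\infty}^{\infty} - 7 e^{- \frac{3 x^{2}}{2}}\,dx = - \frac{7 \sqrt{6} \sqrt{\pi}}{3}$ gives
$$I(b) = - \frac{7 \sqrt{6} \sqrt{\pi} e^{- \frac{b^{2}}{6}}}{3}.$$

Setting $b = \frac{1}{5}$:
$$I = - \frac{7 \sqrt{6} \sqrt{\pi}}{3 e^{\frac{1}{150}}}.$$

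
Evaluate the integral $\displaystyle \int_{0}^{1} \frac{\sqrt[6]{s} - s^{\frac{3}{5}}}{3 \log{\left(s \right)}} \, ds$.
$\log{\left(\frac{\sqrt[3]{35} \cdot 6^{\frac{2}{3}}}{12} \right)}$

Replace the exponent $\frac{3}{5}$ by a parameter $a$: let $I(a) = \int_{0}^{1} \frac{\sqrt[6]{s} - s^{a}}{3 \log{\left(s \right)}} \, ds$.

Since $\dfrac{\partial}{\partial a}\,s^{a} = s^{a} \ln s$, the $\ln s$ in the denominator cancels and
$$\frac{dI}{da} = \int_{0}^{1} - \frac{1}{3} s^{a} \, ds = - \frac{1}{3} \left[\frac{s^{a+1}}{a+1}\right]_0^1 = - \frac{1}{3 a + 3}.$$

Integrating with respect to $a$ gives $I(a) = - \frac{\log{\left(a + 1 \right)}}{3} - \frac{\log{\left(6 \right)}}{3} + \frac{\log{\left(7 \right)}}{3} + C$.

At $a = \frac{1}{6}$ the integrand is identically $0$, so $I(\frac{1}{6}) = 0$. The closed form gives $0$, hence $C = 0$.

Setting $a = \frac{3}{5}$:
$$I = \log{\left(\frac{\sqrt[3]{35} \cdot 6^{\frac{2}{3}}}{12} \right)}.$$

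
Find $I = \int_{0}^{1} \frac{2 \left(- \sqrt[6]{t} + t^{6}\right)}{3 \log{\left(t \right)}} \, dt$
$\frac{2 \log{\left(6 \right)}}{3}$

Introduce a parameter $a$ in the exponent: let $I(a) = \int_{0}^{1} \frac{2 \left(- \sqrt[6]{t} + t^{a}\right)}{3 \log{\left(t \right)}} \, dt$.

Since $\dfrac{\partial}{\partial a}\,t^{a} = t^{a} \ln t$, the $\ln t$ in the denominator cancels and
$$\frac{dI}{da} = \int_{0}^{1} \frac{2}{3} t^{a} \, dt = \frac{2}{3} \left[\frac{t^{a+1}}{a+1}\right]_0^1 = \frac{2}{3 \left(a + 1\right)}.$$

Integrating with respect to $a$ gives $I(a) = \log{\left(\frac{6^{\frac{2}{3}} \sqrt[3]{7} \left(a + 1\right)^{\frac{2}{3}}}{7} \right)} + C$.

At $a = \frac{1}{6}$ the integrand is identically $0$, so $I(\frac{1}{6}) = 0$. The closed form gives $0$, hence $C = 0$.

Setting $a = 6$:
$$I = \frac{2 \log{\left(6 \right)}}{3}.$$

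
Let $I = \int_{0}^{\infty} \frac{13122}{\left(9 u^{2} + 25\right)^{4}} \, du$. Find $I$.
$\frac{2187 \pi}{250000}$

Start from the standard arctangent integral
$$J(a) = \int_{0}^{\infty} \frac{2}{a^{2} + u^{2}} \, du = \frac{\pi}{a}.$$

Differentiating under the integral sign with respect to $a$,
$$\frac{dJ}{da} = \int_{0}^{\infty} - \frac{4 a}{\left(a^{2} + u^{2}\right)^{2}} \, du = - \frac{\pi}{a^{2}},$$
so $\int_{0}^{\infty} \frac{2}{\left(a^{2} + u^{2}\right)^{2}} \, du = \frac{\pi}{2 a^{3}}$.

Repeating — each differentiation of $1/(u^2+a^2)^j$ produces $-2ja/(u^2+a^2)^{j+1}$ — and dividing through by $-2ja$ at each step yields, after $3$ differentiations in total,
$$\int_{0}^{\infty} \frac{2}{\left(a^{2} + u^{2}\right)^{4}} \, du = \frac{5 \pi}{16 a^{7}}.$$

Setting $a = \frac{5}{3}$:
$$I = \frac{2187 \pi}{250000}.$$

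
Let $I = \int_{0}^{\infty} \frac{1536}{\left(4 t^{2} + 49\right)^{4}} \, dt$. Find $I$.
$\frac{120 \pi}{823543}$

Start from the standard arctangent integral
$$J(a) = \int_{0}^{\infty} \frac{6}{a^{2} + t^{2}} \, dt = \frac{3 \pi}{a}.$$

Differentiating under the integral sign with respect to $a$,
$$\frac{dJ}{da} = \int_{0}^{\infty} - \frac{12 a}{\left(a^{2} + t^{2}\right)^{2}} \, dt = - \frac{3 \pi}{a^{2}},$$
so $\int_{0}^{\infty} \frac{6}{\left(a^{2} + t^{2}\right)^{2}} \, dt = \frac{3 \pi}{2 a^{3}}$.

Repeating — each differentiation of $1/(t^2+a^2)^j$ produces $-2ja/(t^2+a^2)^{j+1}$ — and dividing through by $-2ja$ at each step yields, after $3$ differentiations in total,
$$\int_{0}^{\infty} \frac{6}{\left(a^{2} + t^{2}\right)^{4}} \, dt = \frac{15 \pi}{16 a^{7}}.$$

Setting $a = \frac{7}{2}$:
$$I = \frac{120 \pi}{823543}.$$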